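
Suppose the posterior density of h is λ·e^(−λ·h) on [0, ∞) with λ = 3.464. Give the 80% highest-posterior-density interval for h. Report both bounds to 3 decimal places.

[0.000, 0.465]

The exponential density is strictly decreasing on [0, ∞), so the HPD interval is anchored at 0: [0, q] with P(h ≤ q) = 0.80.
q = −ln(1 − 0.80) / 3.464 = 1.6094 / 3.464 = 0.465.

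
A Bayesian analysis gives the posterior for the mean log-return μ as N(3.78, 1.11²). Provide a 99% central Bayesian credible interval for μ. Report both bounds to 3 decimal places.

The posterior is symmetric, so the 99% equal-tailed interval is μ = 3.78 ± z·1.11 with z = 2.576.
Half-width: 2.576 × 1.11 = 2.859.
3.78 − 2.859 = 0.921; 3.78 + 2.859 = 6.639.

[0.921, 6.639]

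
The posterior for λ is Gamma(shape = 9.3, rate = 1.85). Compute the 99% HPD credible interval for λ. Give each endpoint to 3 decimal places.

The posterior is unimodal and skewed, so the HPD interval has equal density at both endpoints and is the shortest 99% interval.
Solving f(1.552) = f(9.838) with F(9.838) − F(1.552) = 0.99 gives [1.552, 9.838].
For comparison, the equal-tailed interval is [1.787, 10.274]; the HPD is narrower and shifted toward the mode.

[1.552, 9.838]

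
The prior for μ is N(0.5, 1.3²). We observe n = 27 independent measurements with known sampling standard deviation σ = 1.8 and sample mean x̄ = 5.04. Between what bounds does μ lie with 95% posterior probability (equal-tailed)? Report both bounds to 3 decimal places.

Posterior precision = 1/1.3² + 27/1.8² = 0.5917 + 8.3333 = 8.9250, so posterior SD = 0.3347.
Posterior mean = (0.5/1.3² + 27·5.04/1.8²) / 8.9250 = 4.7390.
Interval: 4.7390 ± 1.960 × 0.3347 → [4.083, 5.395].

[4.083, 5.395]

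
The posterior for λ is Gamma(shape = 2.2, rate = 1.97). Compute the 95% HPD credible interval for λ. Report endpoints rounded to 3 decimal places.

[0.039, 2.589]

The posterior is unimodal and skewed, so the HPD interval has equal density at both endpoints and is the shortest 95% interval.
Solving f(0.039) = f(2.589) with F(2.589) − F(0.039) = 0.95 gives [0.039, 2.589].
For comparison, the equal-tailed interval is [0.156, 3.002]; the HPD is narrower and shifted toward the mode.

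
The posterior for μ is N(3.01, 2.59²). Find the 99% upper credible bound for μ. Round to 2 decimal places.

Need U with P(μ ≤ U) = 0.99: U = 3.01 + z_{0.01}·2.59.
z = 2.326; U = 3.01 + 2.326 × 2.59 = 9.04.

9.04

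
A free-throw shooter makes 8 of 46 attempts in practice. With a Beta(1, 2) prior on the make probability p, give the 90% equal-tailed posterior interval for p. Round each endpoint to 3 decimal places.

[0.101, 0.281]

Posterior: Beta(1+8, 2+38) = Beta(9, 40).
Equal-tailed 90% interval: the 0.05 and 0.95 quantiles of Beta(9, 40).
Posterior mean ≈ 0.184, SD ≈ 0.055; a Normal approximation gives roughly [0.094, 0.274].
Exact: F⁻¹(0.05) = 0.101; F⁻¹(0.95) = 0.281.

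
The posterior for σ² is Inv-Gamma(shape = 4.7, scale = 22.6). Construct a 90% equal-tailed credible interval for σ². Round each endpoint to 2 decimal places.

[2.59, 12.67]

Inverse-Gamma(4.7, 22.6) quantiles: F⁻¹(0.05) and F⁻¹(0.95).
Equivalently, 1/σ² ~ Gamma(4.7, rate = 22.6); invert its 0.95 and 0.05 quantiles.
Posterior mean ≈ 6.11, SD ≈ 3.72; a Normal approximation gives roughly [-0.01, 12.22].
Exact: lower = 2.59; upper = 12.67.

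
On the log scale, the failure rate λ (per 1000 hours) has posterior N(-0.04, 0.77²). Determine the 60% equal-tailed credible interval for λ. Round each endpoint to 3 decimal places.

On the log scale the 60% interval is -0.04 ± 0.842 × 0.77 = [-0.6880, 0.6080].
Exponentiate: [e^-0.6880, e^0.6080] = [0.503, 1.837].

[0.503, 1.837]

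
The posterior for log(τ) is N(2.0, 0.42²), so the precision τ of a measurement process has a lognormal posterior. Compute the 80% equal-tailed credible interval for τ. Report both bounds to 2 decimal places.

On the log scale the 80% interval is 2.0 ± 1.282 × 0.42 = [1.4617, 2.5383].
Exponentiate: [e^1.4617, e^2.5383] = [4.31, 12.66].

[4.31, 12.66]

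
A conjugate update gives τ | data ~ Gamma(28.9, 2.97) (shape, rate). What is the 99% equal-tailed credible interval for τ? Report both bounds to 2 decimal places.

Posterior: Gamma(shape 28.9, rate 2.97).
Equal-tailed 99% interval: Gamma(28.9, 2.97) quantiles at 0.005 and 0.995.
Posterior mean ≈ 9.73, SD ≈ 1.81; a Normal approximation gives roughly [5.07, 14.39].
Exact: lower = 5.70; upper = 15.02.

[5.70, 15.02]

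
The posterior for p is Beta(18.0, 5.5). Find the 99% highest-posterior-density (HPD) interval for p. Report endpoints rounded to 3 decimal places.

[0.530, 0.948]

The posterior is unimodal and skewed, so the HPD interval has equal density at both endpoints and is the shortest 99% interval.
Solving f(0.530) = f(0.948) with F(0.948) − F(0.530) = 0.99 gives [0.530, 0.948].
For comparison, the equal-tailed interval is [0.513, 0.938]; the HPD is narrower and shifted toward the mode.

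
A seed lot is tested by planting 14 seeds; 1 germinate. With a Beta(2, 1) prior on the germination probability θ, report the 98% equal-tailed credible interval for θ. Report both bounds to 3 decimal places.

Posterior: Beta(2+1, 1+13) = Beta(3, 14).
Equal-tailed 98% interval: the 0.01 and 0.99 quantiles of Beta(3, 14).
Posterior mean ≈ 0.176, SD ≈ 0.090; a Normal approximation gives roughly [-0.033, 0.386].
Exact: F⁻¹(0.01) = 0.029; F⁻¹(0.99) = 0.430.

[0.029, 0.430]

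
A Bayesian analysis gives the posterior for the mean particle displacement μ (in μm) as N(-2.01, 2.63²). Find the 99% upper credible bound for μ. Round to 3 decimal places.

Need U with P(μ ≤ U) = 0.99: U = -2.01 + z_{0.01}·2.63.
z = 2.326; U = -2.01 + 2.326 × 2.63 = 4.108.

4.108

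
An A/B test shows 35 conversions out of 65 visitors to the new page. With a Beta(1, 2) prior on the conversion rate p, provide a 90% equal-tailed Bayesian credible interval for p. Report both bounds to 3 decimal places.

[0.430, 0.628]

Posterior: Beta(1+35, 2+30) = Beta(36, 32).
Equal-tailed 90% interval: the 0.05 and 0.95 quantiles of Beta(36, 32).
Posterior mean ≈ 0.529, SD ≈ 0.060; a Normal approximation gives roughly [0.431, 0.628].
Exact: F⁻¹(0.05) = 0.430; F⁻¹(0.95) = 0.628.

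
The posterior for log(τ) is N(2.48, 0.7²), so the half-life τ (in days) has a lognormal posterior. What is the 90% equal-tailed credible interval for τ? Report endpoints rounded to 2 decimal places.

[3.78, 37.77]

On the log scale the 90% interval is 2.48 ± 1.645 × 0.7 = [1.3286, 3.6314].
Exponentiate: [e^1.3286, e^3.6314] = [3.78, 37.77].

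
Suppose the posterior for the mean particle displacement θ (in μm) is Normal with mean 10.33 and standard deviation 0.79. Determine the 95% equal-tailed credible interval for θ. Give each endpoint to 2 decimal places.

[8.78, 11.88]

The posterior is symmetric, so the 95% equal-tailed interval is θ = 10.33 ± z·0.79 with z = 1.960.
Half-width: 1.960 × 0.79 = 1.55.
10.33 − 1.55 = 8.78; 10.33 + 1.55 = 11.88.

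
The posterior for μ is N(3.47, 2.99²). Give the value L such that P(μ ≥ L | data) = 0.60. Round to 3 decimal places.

2.712

Need L with P(μ ≥ L) = 0.60: L = 3.47 − z_{0.4}·2.99.
z = 0.253; L = 3.47 − 0.253 × 2.99 = 2.712.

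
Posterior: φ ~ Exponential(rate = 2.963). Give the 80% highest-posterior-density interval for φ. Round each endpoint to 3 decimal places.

The exponential density is strictly decreasing on [0, ∞), so the HPD interval is anchored at 0: [0, q] with P(φ ≤ q) = 0.80.
q = −ln(1 − 0.80) / 2.963 = 1.6094 / 2.963 = 0.543.

[0.000, 0.543]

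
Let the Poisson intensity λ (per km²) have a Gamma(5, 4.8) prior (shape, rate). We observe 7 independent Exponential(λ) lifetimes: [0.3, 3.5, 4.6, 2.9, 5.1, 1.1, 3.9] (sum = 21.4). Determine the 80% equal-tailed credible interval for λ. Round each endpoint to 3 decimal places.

[0.299, 0.634]

Posterior: Gamma(5+7, 4.8+21.4) = Gamma(12, 26.2) (shape, rate).
Equal-tailed 80% interval: Gamma(12, 26.2) quantiles at 0.1 and 0.9.
Posterior mean ≈ 0.458, SD ≈ 0.132; a Normal approximation gives roughly [0.289, 0.627].
Exact: lower = 0.299; upper = 0.634.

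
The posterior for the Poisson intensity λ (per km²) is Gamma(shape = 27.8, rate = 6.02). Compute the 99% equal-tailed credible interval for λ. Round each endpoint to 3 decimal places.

Posterior: Gamma(shape 27.8, rate 6.02).
Equal-tailed 99% interval: Gamma(27.8, 6.02) quantiles at 0.005 and 0.995.
Posterior mean ≈ 4.618, SD ≈ 0.876; a Normal approximation gives roughly [2.362, 6.874].
Exact: lower = 2.673; upper = 7.184.

[2.673, 7.184]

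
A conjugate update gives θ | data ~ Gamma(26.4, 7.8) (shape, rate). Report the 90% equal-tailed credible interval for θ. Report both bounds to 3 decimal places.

[2.379, 4.536]

Posterior: Gamma(shape 26.4, rate 7.8).
Equal-tailed 90% interval: Gamma(26.4, 7.8) quantiles at 0.05 and 0.95.
Posterior mean ≈ 3.385, SD ≈ 0.659; a Normal approximation gives roughly [2.301, 4.468].
Exact: lower = 2.379; upper = 4.536.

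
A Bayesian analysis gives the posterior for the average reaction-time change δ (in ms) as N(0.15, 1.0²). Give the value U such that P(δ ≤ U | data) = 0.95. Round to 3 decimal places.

Need U with P(δ ≤ U) = 0.95: U = 0.15 + z_{0.05}·1.0.
z = 1.645; U = 0.15 + 1.645 × 1.0 = 1.795.

1.795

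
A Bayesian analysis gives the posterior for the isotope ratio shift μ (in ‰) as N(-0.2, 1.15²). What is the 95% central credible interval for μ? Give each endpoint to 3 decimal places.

The posterior is symmetric, so the 95% equal-tailed interval is μ = -0.2 ± z·1.15 with z = 1.960.
Half-width: 1.960 × 1.15 = 2.254.
-0.2 − 2.254 = -2.454; -0.2 + 2.254 = 2.054.

[-2.454, 2.054]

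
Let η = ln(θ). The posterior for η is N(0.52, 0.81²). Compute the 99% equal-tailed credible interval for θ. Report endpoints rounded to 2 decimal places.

On the log scale the 99% interval is 0.52 ± 2.576 × 0.81 = [-1.5664, 2.6064].
Exponentiate: [e^-1.5664, e^2.6064] = [0.21, 13.55].

[0.21, 13.55]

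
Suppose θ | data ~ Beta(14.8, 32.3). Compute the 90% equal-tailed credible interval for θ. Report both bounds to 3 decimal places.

Posterior: Beta(14.8, 32.3).
Equal-tailed 90% interval: the 0.05 and 0.95 quantiles of Beta(14.8, 32.3).
Posterior mean ≈ 0.314, SD ≈ 0.067; a Normal approximation gives roughly [0.204, 0.424].
Exact: F⁻¹(0.05) = 0.209; F⁻¹(0.95) = 0.429.

[0.209, 0.429]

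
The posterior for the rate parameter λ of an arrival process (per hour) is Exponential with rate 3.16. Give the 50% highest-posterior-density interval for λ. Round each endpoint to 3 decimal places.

The exponential density is strictly decreasing on [0, ∞), so the HPD interval is anchored at 0: [0, q] with P(λ ≤ q) = 0.50.
q = −ln(1 − 0.50) / 3.16 = 0.6931 / 3.16 = 0.219.

[0.000, 0.219]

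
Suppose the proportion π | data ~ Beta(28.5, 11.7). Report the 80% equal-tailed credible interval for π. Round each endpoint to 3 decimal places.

[0.616, 0.798]

Posterior: Beta(28.5, 11.7).
Equal-tailed 80% interval: the 0.1 and 0.9 quantiles of Beta(28.5, 11.7).
Posterior mean ≈ 0.709, SD ≈ 0.071; a Normal approximation gives roughly [0.618, 0.800].
Exact: F⁻¹(0.1) = 0.616; F⁻¹(0.9) = 0.798.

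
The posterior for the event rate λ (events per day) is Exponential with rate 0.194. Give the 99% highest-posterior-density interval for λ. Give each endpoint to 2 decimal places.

The exponential density is strictly decreasing on [0, ∞), so the HPD interval is anchored at 0: [0, q] with P(λ ≤ q) = 0.99.
q = −ln(1 − 0.99) / 0.194 = 4.6052 / 0.194 = 23.74.

[0.00, 23.74]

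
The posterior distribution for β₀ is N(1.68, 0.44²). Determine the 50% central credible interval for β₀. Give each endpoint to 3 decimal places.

[1.383, 1.977]

The posterior is symmetric, so the 50% equal-tailed interval is β₀ = 1.68 ± z·0.44 with z = 0.674.
Half-width: 0.674 × 0.44 = 0.297.
1.68 − 0.297 = 1.383; 1.68 + 0.297 = 1.977.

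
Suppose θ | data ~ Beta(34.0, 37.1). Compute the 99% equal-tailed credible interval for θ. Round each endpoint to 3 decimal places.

[0.330, 0.629]

Posterior: Beta(34.0, 37.1).
Equal-tailed 99% interval: the 0.005 and 0.995 quantiles of Beta(34.0, 37.1).
Posterior mean ≈ 0.478, SD ≈ 0.059; a Normal approximation gives roughly [0.327, 0.630].
Exact: F⁻¹(0.005) = 0.330; F⁻¹(0.995) = 0.629.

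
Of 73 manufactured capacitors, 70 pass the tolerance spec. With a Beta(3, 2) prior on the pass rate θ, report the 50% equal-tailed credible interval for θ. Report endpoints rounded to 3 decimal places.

[0.920, 0.956]

Posterior: Beta(3+70, 2+3) = Beta(73, 5).
Equal-tailed 50% interval: the 0.25 and 0.75 quantiles of Beta(73, 5).
Posterior mean ≈ 0.936, SD ≈ 0.028; a Normal approximation gives roughly [0.917, 0.954].
Exact: F⁻¹(0.25) = 0.920; F⁻¹(0.75) = 0.956.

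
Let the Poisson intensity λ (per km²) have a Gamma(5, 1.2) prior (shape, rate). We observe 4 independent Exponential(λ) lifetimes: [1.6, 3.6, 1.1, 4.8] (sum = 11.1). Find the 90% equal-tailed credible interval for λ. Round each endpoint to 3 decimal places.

[0.382, 1.174]

Posterior: Gamma(5+4, 1.2+11.1) = Gamma(9, 12.3) (shape, rate).
Equal-tailed 90% interval: Gamma(9, 12.3) quantiles at 0.05 and 0.95.
Posterior mean ≈ 0.732, SD ≈ 0.244; a Normal approximation gives roughly [0.331, 1.133].
Exact: lower = 0.382; upper = 1.174.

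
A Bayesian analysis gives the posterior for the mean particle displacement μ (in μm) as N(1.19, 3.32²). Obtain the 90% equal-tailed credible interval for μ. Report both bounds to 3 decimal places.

[-4.271, 6.651]

The posterior is symmetric, so the 90% equal-tailed interval is μ = 1.19 ± z·3.32 with z = 1.645.
Half-width: 1.645 × 3.32 = 5.461.
1.19 − 5.461 = -4.271; 1.19 + 5.461 = 6.651.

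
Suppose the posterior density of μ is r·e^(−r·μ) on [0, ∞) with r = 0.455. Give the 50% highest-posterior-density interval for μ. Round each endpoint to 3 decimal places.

The exponential density is strictly decreasing on [0, ∞), so the HPD interval is anchored at 0: [0, q] with P(μ ≤ q) = 0.50.
q = −ln(1 − 0.50) / 0.455 = 0.6931 / 0.455 = 1.523.

[0.000, 1.523]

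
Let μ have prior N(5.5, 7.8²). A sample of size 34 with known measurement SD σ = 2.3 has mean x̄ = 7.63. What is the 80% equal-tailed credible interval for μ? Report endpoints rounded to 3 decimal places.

[7.120, 8.129]

Posterior precision = 1/7.8² + 34/2.3² = 0.0164 + 6.4272 = 6.4437, so posterior SD = 0.3939.
Posterior mean = (5.5/7.8² + 34·7.63/2.3²) / 6.4437 = 7.6246.
Interval: 7.6246 ± 1.282 × 0.3939 → [7.120, 8.129].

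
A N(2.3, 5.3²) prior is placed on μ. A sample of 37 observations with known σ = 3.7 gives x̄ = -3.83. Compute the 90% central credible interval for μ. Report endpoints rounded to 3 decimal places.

Posterior precision = 1/5.3² + 37/3.7² = 0.0356 + 2.7027 = 2.7383, so posterior SD = 0.6043.
Posterior mean = (2.3/5.3² + 37·-3.83/3.7²) / 2.7383 = -3.7503.
Interval: -3.7503 ± 1.645 × 0.6043 → [-4.744, -2.756].

[-4.744, -2.756]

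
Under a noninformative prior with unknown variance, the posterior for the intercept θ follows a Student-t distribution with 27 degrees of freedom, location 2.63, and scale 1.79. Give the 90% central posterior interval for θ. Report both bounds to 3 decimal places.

The t_27 distribution is symmetric; the 90% interval is 2.63 ± t·1.79 with t_{0.95,27} = 1.703.
Half-width: 1.703 × 1.79 = 3.049.
2.63 − 3.049 = -0.419; 2.63 + 3.049 = 5.679.

[-0.419, 5.679]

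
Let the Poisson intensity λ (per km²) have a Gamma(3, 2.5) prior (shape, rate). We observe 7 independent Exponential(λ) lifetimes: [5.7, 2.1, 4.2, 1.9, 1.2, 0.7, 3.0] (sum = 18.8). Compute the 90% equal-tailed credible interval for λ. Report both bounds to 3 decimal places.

Posterior: Gamma(3+7, 2.5+18.8) = Gamma(10, 21.3) (shape, rate).
Equal-tailed 90% interval: Gamma(10, 21.3) quantiles at 0.05 and 0.95.
Posterior mean ≈ 0.469, SD ≈ 0.148; a Normal approximation gives roughly [0.225, 0.714].
Exact: lower = 0.255; upper = 0.737.

[0.255, 0.737]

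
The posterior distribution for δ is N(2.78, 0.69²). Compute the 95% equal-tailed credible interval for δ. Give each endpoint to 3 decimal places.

[1.428, 4.132]

The posterior is symmetric, so the 95% equal-tailed interval is δ = 2.78 ± z·0.69 with z = 1.960.
Half-width: 1.960 × 0.69 = 1.352.
2.78 − 1.352 = 1.428; 2.78 + 1.352 = 4.132.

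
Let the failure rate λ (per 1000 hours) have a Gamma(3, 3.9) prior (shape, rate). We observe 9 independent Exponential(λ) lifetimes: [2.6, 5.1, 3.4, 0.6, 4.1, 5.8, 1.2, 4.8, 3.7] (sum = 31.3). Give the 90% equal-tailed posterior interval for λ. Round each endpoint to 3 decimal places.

[0.197, 0.517]

Posterior: Gamma(3+9, 3.9+31.3) = Gamma(12, 35.2) (shape, rate).
Equal-tailed 90% interval: Gamma(12, 35.2) quantiles at 0.05 and 0.95.
Posterior mean ≈ 0.341, SD ≈ 0.098; a Normal approximation gives roughly [0.179, 0.503].
Exact: lower = 0.197; upper = 0.517.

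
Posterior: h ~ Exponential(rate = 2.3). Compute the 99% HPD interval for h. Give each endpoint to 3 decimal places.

The exponential density is strictly decreasing on [0, ∞), so the HPD interval is anchored at 0: [0, q] with P(h ≤ q) = 0.99.
q = −ln(1 − 0.99) / 2.3 = 4.6052 / 2.3 = 2.002.

[0.000, 2.002]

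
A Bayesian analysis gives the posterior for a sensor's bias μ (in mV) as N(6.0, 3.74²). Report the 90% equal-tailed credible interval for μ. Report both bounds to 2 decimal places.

[-0.15, 12.15]

The posterior is symmetric, so the 90% equal-tailed interval is μ = 6.0 ± z·3.74 with z = 1.645.
Half-width: 1.645 × 3.74 = 6.15.
6.0 − 6.15 = -0.15; 6.0 + 6.15 = 12.15.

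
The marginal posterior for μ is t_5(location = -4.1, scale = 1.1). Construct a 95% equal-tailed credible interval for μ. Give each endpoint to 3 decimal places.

The t_5 distribution is symmetric; the 95% interval is -4.1 ± t·1.1 with t_{0.975,5} = 2.571.
Half-width: 2.571 × 1.1 = 2.828.
-4.1 − 2.828 = -6.928; -4.1 + 2.828 = -1.272.

[-6.928, -1.272]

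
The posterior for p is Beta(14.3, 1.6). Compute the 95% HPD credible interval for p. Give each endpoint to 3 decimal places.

[0.756, 1.000]

The posterior is unimodal and skewed, so the HPD interval has equal density at both endpoints and is the shortest 95% interval.
Solving f(0.756) = f(1.000) with F(1.000) − F(0.756) = 0.95 gives [0.756, 1.000].
For comparison, the equal-tailed interval is [0.717, 0.991]; the HPD is narrower and shifted toward the mode.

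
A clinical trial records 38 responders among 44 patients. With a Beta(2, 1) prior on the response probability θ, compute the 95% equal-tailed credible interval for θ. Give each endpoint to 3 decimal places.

Posterior: Beta(2+38, 1+6) = Beta(40, 7).
Equal-tailed 95% interval: the 0.025 and 0.975 quantiles of Beta(40, 7).
Posterior mean ≈ 0.851, SD ≈ 0.051; a Normal approximation gives roughly [0.750, 0.952].
Exact: F⁻¹(0.025) = 0.737; F⁻¹(0.975) = 0.937.

[0.737, 0.937]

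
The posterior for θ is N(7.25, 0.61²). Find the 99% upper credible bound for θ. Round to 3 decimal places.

8.669

Need U with P(θ ≤ U) = 0.99: U = 7.25 + z_{0.01}·0.61.
z = 2.326; U = 7.25 + 2.326 × 0.61 = 8.669.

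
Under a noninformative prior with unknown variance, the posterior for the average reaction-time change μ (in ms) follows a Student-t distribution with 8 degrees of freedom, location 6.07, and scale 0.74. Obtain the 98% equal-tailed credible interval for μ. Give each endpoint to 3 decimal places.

[3.927, 8.213]

The t_8 distribution is symmetric; the 98% interval is 6.07 ± t·0.74 with t_{0.99,8} = 2.896.
Half-width: 2.896 × 0.74 = 2.143.
6.07 − 2.143 = 3.927; 6.07 + 2.143 = 8.213.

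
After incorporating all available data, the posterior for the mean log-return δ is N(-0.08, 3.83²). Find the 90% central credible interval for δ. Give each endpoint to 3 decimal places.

The posterior is symmetric, so the 90% equal-tailed interval is δ = -0.08 ± z·3.83 with z = 1.645.
Half-width: 1.645 × 3.83 = 6.300.
-0.08 − 6.300 = -6.380; -0.08 + 6.300 = 6.220.

[-6.380, 6.220]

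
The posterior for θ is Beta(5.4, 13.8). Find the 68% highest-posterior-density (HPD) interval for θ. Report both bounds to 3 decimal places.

The posterior is unimodal and skewed, so the HPD interval has equal density at both endpoints and is the shortest 68% interval.
Solving f(0.165) = f(0.364) with F(0.364) − F(0.165) = 0.68 gives [0.165, 0.364].
For comparison, the equal-tailed interval is [0.180, 0.383]; the HPD is narrower and shifted toward the mode.

[0.165, 0.364]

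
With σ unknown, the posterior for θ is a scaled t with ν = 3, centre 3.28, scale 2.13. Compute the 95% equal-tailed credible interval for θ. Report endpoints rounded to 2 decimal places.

[-3.50, 10.06]

The t_3 distribution is symmetric; the 95% interval is 3.28 ± t·2.13 with t_{0.975,3} = 3.182.
Half-width: 3.182 × 2.13 = 6.78.
3.28 − 6.78 = -3.50; 3.28 + 6.78 = 10.06.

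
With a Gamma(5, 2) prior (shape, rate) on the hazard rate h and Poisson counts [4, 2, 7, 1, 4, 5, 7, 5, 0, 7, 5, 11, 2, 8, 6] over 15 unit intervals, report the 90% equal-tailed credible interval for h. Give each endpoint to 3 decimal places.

Posterior: Gamma(5+74, 2+15) = Gamma(79, 17) (shape, rate).
Equal-tailed 90% interval: Gamma(79, 17) quantiles at 0.05 and 0.95.
Posterior mean ≈ 4.647, SD ≈ 0.523; a Normal approximation gives roughly [3.787, 5.507].
Exact: lower = 3.822; upper = 5.539.

[3.822, 5.539]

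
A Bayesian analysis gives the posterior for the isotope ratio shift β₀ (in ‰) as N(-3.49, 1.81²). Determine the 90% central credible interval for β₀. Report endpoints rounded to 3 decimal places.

[-6.467, -0.513]

The posterior is symmetric, so the 90% equal-tailed interval is β₀ = -3.49 ± z·1.81 with z = 1.645.
Half-width: 1.645 × 1.81 = 2.977.
-3.49 − 2.977 = -6.467; -3.49 + 2.977 = -0.513.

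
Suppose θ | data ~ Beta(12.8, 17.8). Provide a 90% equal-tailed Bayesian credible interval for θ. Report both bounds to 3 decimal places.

[0.277, 0.566]

Posterior: Beta(12.8, 17.8).
Equal-tailed 90% interval: the 0.05 and 0.95 quantiles of Beta(12.8, 17.8).
Posterior mean ≈ 0.418, SD ≈ 0.088; a Normal approximation gives roughly [0.274, 0.563].
Exact: F⁻¹(0.05) = 0.277; F⁻¹(0.95) = 0.566.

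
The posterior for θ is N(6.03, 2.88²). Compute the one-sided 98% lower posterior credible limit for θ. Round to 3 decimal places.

Need L with P(θ ≥ L) = 0.98: L = 6.03 − z_{0.02}·2.88.
z = 2.054; L = 6.03 − 2.054 × 2.88 = 0.115.

0.115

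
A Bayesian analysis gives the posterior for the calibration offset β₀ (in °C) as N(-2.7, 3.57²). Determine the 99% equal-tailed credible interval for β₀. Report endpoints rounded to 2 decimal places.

The posterior is symmetric, so the 99% equal-tailed interval is β₀ = -2.7 ± z·3.57 with z = 2.576.
Half-width: 2.576 × 3.57 = 9.20.
-2.7 − 9.20 = -11.90; -2.7 + 9.20 = 6.50.

[-11.90, 6.50]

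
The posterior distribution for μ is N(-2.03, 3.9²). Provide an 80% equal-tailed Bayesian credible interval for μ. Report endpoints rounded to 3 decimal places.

The posterior is symmetric, so the 80% equal-tailed interval is μ = -2.03 ± z·3.9 with z = 1.282.
Half-width: 1.282 × 3.9 = 4.998.
-2.03 − 4.998 = -7.028; -2.03 + 4.998 = 2.968.

[-7.028, 2.968]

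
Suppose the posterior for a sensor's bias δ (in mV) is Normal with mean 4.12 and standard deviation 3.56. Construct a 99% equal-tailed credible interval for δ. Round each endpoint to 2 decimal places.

The posterior is symmetric, so the 99% equal-tailed interval is δ = 4.12 ± z·3.56 with z = 2.576.
Half-width: 2.576 × 3.56 = 9.17.
4.12 − 9.17 = -5.05; 4.12 + 9.17 = 13.29.

[-5.05, 13.29]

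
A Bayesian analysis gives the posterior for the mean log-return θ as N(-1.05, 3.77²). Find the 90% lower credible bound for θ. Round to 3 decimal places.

Need L with P(θ ≥ L) = 0.90: L = -1.05 − z_{0.1}·3.77.
z = 1.282; L = -1.05 − 1.282 × 3.77 = -5.881.

-5.881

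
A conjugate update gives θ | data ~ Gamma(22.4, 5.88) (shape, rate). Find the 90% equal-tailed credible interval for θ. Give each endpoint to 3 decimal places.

[2.589, 5.223]

Posterior: Gamma(shape 22.4, rate 5.88).
Equal-tailed 90% interval: Gamma(22.4, 5.88) quantiles at 0.05 and 0.95.
Posterior mean ≈ 3.810, SD ≈ 0.805; a Normal approximation gives roughly [2.486, 5.133].
Exact: lower = 2.589; upper = 5.223.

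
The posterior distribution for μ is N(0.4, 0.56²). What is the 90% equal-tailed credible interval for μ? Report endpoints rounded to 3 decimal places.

[-0.521, 1.321]

The posterior is symmetric, so the 90% equal-tailed interval is μ = 0.4 ± z·0.56 with z = 1.645.
Half-width: 1.645 × 0.56 = 0.921.
0.4 − 0.921 = -0.521; 0.4 + 0.921 = 1.321.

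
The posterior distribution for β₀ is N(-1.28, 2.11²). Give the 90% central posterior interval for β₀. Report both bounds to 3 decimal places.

The posterior is symmetric, so the 90% equal-tailed interval is β₀ = -1.28 ± z·2.11 with z = 1.645.
Half-width: 1.645 × 2.11 = 3.471.
-1.28 − 3.471 = -4.751; -1.28 + 3.471 = 2.191.

[-4.751, 2.191]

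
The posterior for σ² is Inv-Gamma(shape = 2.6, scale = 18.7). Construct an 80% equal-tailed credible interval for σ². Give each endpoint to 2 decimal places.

Inverse-Gamma(2.6, 18.7) quantiles: F⁻¹(0.1) and F⁻¹(0.9).
Equivalently, 1/σ² ~ Gamma(2.6, rate = 18.7); invert its 0.9 and 0.1 quantiles.
Posterior mean ≈ 11.69, SD ≈ 15.09; a Normal approximation gives roughly [-7.65, 31.02].
Exact: lower = 3.93; upper = 21.67.

[3.93, 21.67]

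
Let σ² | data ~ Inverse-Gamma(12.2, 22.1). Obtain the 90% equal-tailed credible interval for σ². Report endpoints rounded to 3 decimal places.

[1.197, 3.123]

Inverse-Gamma(12.2, 22.1) quantiles: F⁻¹(0.05) and F⁻¹(0.95).
Equivalently, 1/σ² ~ Gamma(12.2, rate = 22.1); invert its 0.95 and 0.05 quantiles.
Posterior mean ≈ 1.973, SD ≈ 0.618; a Normal approximation gives roughly [0.957, 2.989].
Exact: lower = 1.197; upper = 3.123.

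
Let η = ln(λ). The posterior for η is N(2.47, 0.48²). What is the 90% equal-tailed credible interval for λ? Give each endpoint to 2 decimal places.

[5.37, 26.04]

On the log scale the 90% interval is 2.47 ± 1.645 × 0.48 = [1.6805, 3.2595].
Exponentiate: [e^1.6805, e^3.2595] = [5.37, 26.04].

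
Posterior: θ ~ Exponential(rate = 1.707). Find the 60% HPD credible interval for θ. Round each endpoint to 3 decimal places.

The exponential density is strictly decreasing on [0, ∞), so the HPD interval is anchored at 0: [0, q] with P(θ ≤ q) = 0.60.
q = −ln(1 − 0.60) / 1.707 = 0.9163 / 1.707 = 0.537.

[0.000, 0.537]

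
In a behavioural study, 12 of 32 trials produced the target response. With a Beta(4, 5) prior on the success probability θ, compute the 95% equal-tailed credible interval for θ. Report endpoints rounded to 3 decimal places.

Posterior: Beta(4+12, 5+20) = Beta(16, 25).
Equal-tailed 95% interval: the 0.025 and 0.975 quantiles of Beta(16, 25).
Posterior mean ≈ 0.390, SD ≈ 0.075; a Normal approximation gives roughly [0.243, 0.538].
Exact: F⁻¹(0.025) = 0.249; F⁻¹(0.975) = 0.542.

[0.249, 0.542]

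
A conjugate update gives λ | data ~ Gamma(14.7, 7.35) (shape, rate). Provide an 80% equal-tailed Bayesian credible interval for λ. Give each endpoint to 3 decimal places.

[1.367, 2.691]

Posterior: Gamma(shape 14.7, rate 7.35).
Equal-tailed 80% interval: Gamma(14.7, 7.35) quantiles at 0.1 and 0.9.
Posterior mean ≈ 2.000, SD ≈ 0.522; a Normal approximation gives roughly [1.331, 2.669].
Exact: lower = 1.367; upper = 2.691.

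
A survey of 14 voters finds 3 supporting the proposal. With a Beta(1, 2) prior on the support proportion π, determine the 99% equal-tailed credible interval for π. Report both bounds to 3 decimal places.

Posterior: Beta(1+3, 2+11) = Beta(4, 13).
Equal-tailed 99% interval: the 0.005 and 0.995 quantiles of Beta(4, 13).
Posterior mean ≈ 0.235, SD ≈ 0.100; a Normal approximation gives roughly [-0.022, 0.493].
Exact: F⁻¹(0.005) = 0.045; F⁻¹(0.995) = 0.534.

[0.045, 0.534]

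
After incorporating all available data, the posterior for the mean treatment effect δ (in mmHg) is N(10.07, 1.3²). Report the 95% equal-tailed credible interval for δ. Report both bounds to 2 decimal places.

[7.52, 12.62]

The posterior is symmetric, so the 95% equal-tailed interval is δ = 10.07 ± z·1.3 with z = 1.960.
Half-width: 1.960 × 1.3 = 2.55.
10.07 − 2.55 = 7.52; 10.07 + 2.55 = 12.62.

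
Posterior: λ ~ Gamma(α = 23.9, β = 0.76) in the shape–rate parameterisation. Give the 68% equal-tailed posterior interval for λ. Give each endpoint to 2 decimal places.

Posterior: Gamma(shape 23.9, rate 0.76).
Equal-tailed 68% interval: Gamma(23.9, 0.76) quantiles at 0.16 and 0.84.
Posterior mean ≈ 31.45, SD ≈ 6.43; a Normal approximation gives roughly [25.05, 37.84].
Exact: lower = 25.09; upper = 37.80.

[25.09, 37.80]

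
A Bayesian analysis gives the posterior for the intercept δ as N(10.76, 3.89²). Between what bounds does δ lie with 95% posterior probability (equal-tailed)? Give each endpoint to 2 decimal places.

[3.14, 18.38]

The posterior is symmetric, so the 95% equal-tailed interval is δ = 10.76 ± z·3.89 with z = 1.960.
Half-width: 1.960 × 3.89 = 7.62.
10.76 − 7.62 = 3.14; 10.76 + 7.62 = 18.38.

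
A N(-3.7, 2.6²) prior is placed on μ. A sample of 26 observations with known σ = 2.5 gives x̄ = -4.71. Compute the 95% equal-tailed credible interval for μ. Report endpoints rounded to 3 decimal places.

Posterior precision = 1/2.6² + 26/2.5² = 0.1479 + 4.1600 = 4.3079, so posterior SD = 0.4818.
Posterior mean = (-3.7/2.6² + 26·-4.71/2.5²) / 4.3079 = -4.6753.
Interval: -4.6753 ± 1.960 × 0.4818 → [-5.620, -3.731].

[-5.620, -3.731]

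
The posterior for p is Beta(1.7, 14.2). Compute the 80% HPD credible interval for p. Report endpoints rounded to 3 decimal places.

The posterior is unimodal and skewed, so the HPD interval has equal density at both endpoints and is the shortest 80% interval.
Solving f(0.006) = f(0.167) with F(0.167) − F(0.006) = 0.80 gives [0.006, 0.167].
For comparison, the equal-tailed interval is [0.026, 0.211]; the HPD is narrower and shifted toward the mode.

[0.006, 0.167]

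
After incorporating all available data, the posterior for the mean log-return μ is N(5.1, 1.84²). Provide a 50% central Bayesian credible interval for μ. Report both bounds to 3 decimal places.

The posterior is symmetric, so the 50% equal-tailed interval is μ = 5.1 ± z·1.84 with z = 0.674.
Half-width: 0.674 × 1.84 = 1.241.
5.1 − 1.241 = 3.859; 5.1 + 1.241 = 6.341.

[3.859, 6.341]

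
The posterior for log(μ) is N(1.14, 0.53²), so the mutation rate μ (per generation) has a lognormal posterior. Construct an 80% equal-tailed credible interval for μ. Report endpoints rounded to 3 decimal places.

[1.585, 6.167]

On the log scale the 80% interval is 1.14 ± 1.282 × 0.53 = [0.4608, 1.8192].
Exponentiate: [e^0.4608, e^1.8192] = [1.585, 6.167].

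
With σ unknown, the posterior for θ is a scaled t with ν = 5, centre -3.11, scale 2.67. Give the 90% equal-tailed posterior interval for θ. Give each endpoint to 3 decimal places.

[-8.490, 2.270]

The t_5 distribution is symmetric; the 90% interval is -3.11 ± t·2.67 with t_{0.95,5} = 2.015.
Half-width: 2.015 × 2.67 = 5.380.
-3.11 − 5.380 = -8.490; -3.11 + 5.380 = 2.270.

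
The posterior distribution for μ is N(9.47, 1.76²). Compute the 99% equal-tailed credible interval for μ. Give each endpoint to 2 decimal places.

The posterior is symmetric, so the 99% equal-tailed interval is μ = 9.47 ± z·1.76 with z = 2.576.
Half-width: 2.576 × 1.76 = 4.53.
9.47 − 4.53 = 4.94; 9.47 + 4.53 = 14.00.

[4.94, 14.00]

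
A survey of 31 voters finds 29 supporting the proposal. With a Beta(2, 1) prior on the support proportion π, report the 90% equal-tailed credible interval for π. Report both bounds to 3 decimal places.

Posterior: Beta(2+29, 1+2) = Beta(31, 3).
Equal-tailed 90% interval: the 0.05 and 0.95 quantiles of Beta(31, 3).
Posterior mean ≈ 0.912, SD ≈ 0.048; a Normal approximation gives roughly [0.833, 0.991].
Exact: F⁻¹(0.05) = 0.821; F⁻¹(0.95) = 0.975.

[0.821, 0.975]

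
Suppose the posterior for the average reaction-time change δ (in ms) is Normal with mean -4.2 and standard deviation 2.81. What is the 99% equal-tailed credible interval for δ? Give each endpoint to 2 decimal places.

The posterior is symmetric, so the 99% equal-tailed interval is δ = -4.2 ± z·2.81 with z = 2.576.
Half-width: 2.576 × 2.81 = 7.24.
-4.2 − 7.24 = -11.44; -4.2 + 7.24 = 3.04.

[-11.44, 3.04]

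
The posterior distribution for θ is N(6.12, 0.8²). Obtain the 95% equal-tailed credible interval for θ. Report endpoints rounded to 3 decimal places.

The posterior is symmetric, so the 95% equal-tailed interval is θ = 6.12 ± z·0.8 with z = 1.960.
Half-width: 1.960 × 0.8 = 1.568.
6.12 − 1.568 = 4.552; 6.12 + 1.568 = 7.688.

[4.552, 7.688]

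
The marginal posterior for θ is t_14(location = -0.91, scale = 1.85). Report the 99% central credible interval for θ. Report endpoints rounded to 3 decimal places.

The t_14 distribution is symmetric; the 99% interval is -0.91 ± t·1.85 with t_{0.995,14} = 2.977.
Half-width: 2.977 × 1.85 = 5.507.
-0.91 − 5.507 = -6.417; -0.91 + 5.507 = 4.597.

[-6.417, 4.597]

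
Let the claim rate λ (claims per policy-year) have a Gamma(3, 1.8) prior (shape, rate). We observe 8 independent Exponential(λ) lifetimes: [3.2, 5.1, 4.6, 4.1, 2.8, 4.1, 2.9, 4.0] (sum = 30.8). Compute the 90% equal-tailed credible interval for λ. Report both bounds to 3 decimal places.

[0.189, 0.520]

Posterior: Gamma(3+8, 1.8+30.8) = Gamma(11, 32.6) (shape, rate).
Equal-tailed 90% interval: Gamma(11, 32.6) quantiles at 0.05 and 0.95.
Posterior mean ≈ 0.337, SD ≈ 0.102; a Normal approximation gives roughly [0.170, 0.505].
Exact: lower = 0.189; upper = 0.520.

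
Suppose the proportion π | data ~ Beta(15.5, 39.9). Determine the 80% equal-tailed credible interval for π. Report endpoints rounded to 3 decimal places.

[0.205, 0.358]

Posterior: Beta(15.5, 39.9).
Equal-tailed 80% interval: the 0.1 and 0.9 quantiles of Beta(15.5, 39.9).
Posterior mean ≈ 0.280, SD ≈ 0.060; a Normal approximation gives roughly [0.203, 0.356].
Exact: F⁻¹(0.1) = 0.205; F⁻¹(0.9) = 0.358.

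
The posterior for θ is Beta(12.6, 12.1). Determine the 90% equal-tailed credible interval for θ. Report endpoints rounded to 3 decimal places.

Posterior: Beta(12.6, 12.1).
Equal-tailed 90% interval: the 0.05 and 0.95 quantiles of Beta(12.6, 12.1).
Posterior mean ≈ 0.510, SD ≈ 0.099; a Normal approximation gives roughly [0.348, 0.672].
Exact: F⁻¹(0.05) = 0.347; F⁻¹(0.95) = 0.672.

[0.347, 0.672]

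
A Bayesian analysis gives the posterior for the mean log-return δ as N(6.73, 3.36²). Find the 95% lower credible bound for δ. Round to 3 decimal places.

1.203

Need L with P(δ ≥ L) = 0.95: L = 6.73 − z_{0.05}·3.36.
z = 1.645; L = 6.73 − 1.645 × 3.36 = 1.203.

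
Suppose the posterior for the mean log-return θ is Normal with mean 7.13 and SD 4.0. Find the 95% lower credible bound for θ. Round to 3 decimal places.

Need L with P(θ ≥ L) = 0.95: L = 7.13 − z_{0.05}·4.0.
z = 1.645; L = 7.13 − 1.645 × 4.0 = 0.551.

0.551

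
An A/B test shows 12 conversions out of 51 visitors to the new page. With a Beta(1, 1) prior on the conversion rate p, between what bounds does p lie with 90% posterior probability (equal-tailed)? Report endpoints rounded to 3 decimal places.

Posterior: Beta(1+12, 1+39) = Beta(13, 40).
Equal-tailed 90% interval: the 0.05 and 0.95 quantiles of Beta(13, 40).
Posterior mean ≈ 0.245, SD ≈ 0.059; a Normal approximation gives roughly [0.149, 0.342].
Exact: F⁻¹(0.05) = 0.155; F⁻¹(0.95) = 0.347.

[0.155, 0.347]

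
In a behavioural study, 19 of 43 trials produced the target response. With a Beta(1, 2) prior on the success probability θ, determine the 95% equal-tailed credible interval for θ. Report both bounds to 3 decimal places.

Posterior: Beta(1+19, 2+24) = Beta(20, 26).
Equal-tailed 95% interval: the 0.025 and 0.975 quantiles of Beta(20, 26).
Posterior mean ≈ 0.435, SD ≈ 0.072; a Normal approximation gives roughly [0.293, 0.577].
Exact: F⁻¹(0.025) = 0.296; F⁻¹(0.975) = 0.578.

[0.296, 0.578]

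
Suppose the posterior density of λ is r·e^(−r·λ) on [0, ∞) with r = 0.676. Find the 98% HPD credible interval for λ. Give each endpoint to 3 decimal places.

[0.000, 5.787]

The exponential density is strictly decreasing on [0, ∞), so the HPD interval is anchored at 0: [0, q] with P(λ ≤ q) = 0.98.
q = −ln(1 − 0.98) / 0.676 = 3.9120 / 0.676 = 5.787.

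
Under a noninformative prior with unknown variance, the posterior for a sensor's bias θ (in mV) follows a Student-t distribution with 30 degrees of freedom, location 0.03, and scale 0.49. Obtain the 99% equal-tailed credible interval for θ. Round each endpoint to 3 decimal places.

[-1.317, 1.377]

The t_30 distribution is symmetric; the 99% interval is 0.03 ± t·0.49 with t_{0.995,30} = 2.750.
Half-width: 2.750 × 0.49 = 1.347.
0.03 − 1.347 = -1.317; 0.03 + 1.347 = 1.377.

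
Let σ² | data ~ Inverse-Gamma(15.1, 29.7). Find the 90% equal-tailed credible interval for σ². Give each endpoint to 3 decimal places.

[1.350, 3.185]

Inverse-Gamma(15.1, 29.7) quantiles: F⁻¹(0.05) and F⁻¹(0.95).
Equivalently, 1/σ² ~ Gamma(15.1, rate = 29.7); invert its 0.95 and 0.05 quantiles.
Posterior mean ≈ 2.106, SD ≈ 0.582; a Normal approximation gives roughly [1.149, 3.064].
Exact: lower = 1.350; upper = 3.185.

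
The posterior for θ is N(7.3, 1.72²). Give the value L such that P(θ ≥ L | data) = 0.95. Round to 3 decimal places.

4.471

Need L with P(θ ≥ L) = 0.95: L = 7.3 − z_{0.05}·1.72.
z = 1.645; L = 7.3 − 1.645 × 1.72 = 4.471.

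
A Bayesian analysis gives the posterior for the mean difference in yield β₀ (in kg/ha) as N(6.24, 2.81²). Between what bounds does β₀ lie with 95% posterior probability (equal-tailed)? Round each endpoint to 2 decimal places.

The posterior is symmetric, so the 95% equal-tailed interval is β₀ = 6.24 ± z·2.81 with z = 1.960.
Half-width: 1.960 × 2.81 = 5.51.
6.24 − 5.51 = 0.73; 6.24 + 5.51 = 11.75.

[0.73, 11.75]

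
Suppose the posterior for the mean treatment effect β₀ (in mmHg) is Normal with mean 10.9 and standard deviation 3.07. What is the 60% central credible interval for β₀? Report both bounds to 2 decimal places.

The posterior is symmetric, so the 60% equal-tailed interval is β₀ = 10.9 ± z·3.07 with z = 0.842.
Half-width: 0.842 × 3.07 = 2.58.
10.9 − 2.58 = 8.32; 10.9 + 2.58 = 13.48.

[8.32, 13.48]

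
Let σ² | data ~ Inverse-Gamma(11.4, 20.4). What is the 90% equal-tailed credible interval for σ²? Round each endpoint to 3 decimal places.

Inverse-Gamma(11.4, 20.4) quantiles: F⁻¹(0.05) and F⁻¹(0.95).
Equivalently, 1/σ² ~ Gamma(11.4, rate = 20.4); invert its 0.95 and 0.05 quantiles.
Posterior mean ≈ 1.962, SD ≈ 0.640; a Normal approximation gives roughly [0.909, 3.014].
Exact: lower = 1.168; upper = 3.153.

[1.168, 3.153]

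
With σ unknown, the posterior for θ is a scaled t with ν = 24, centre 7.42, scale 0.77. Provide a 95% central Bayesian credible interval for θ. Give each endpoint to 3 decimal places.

The t_24 distribution is symmetric; the 95% interval is 7.42 ± t·0.77 with t_{0.975,24} = 2.064.
Half-width: 2.064 × 0.77 = 1.589.
7.42 − 1.589 = 5.831; 7.42 + 1.589 = 9.009.

[5.831, 9.009]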